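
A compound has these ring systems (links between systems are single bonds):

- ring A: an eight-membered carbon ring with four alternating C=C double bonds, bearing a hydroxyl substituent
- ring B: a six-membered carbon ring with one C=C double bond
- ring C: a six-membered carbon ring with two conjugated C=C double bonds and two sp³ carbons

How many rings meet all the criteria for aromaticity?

Ring A has only sp² ring atoms; a planar conformation would have a fully conjugated π system of 8 electrons. But 8 = 4(2), which is 4n not 4n+2, so ring A is not aromatic (cyclooctatetraene) — cyclooctatetraene distorts into a non-planar tub to avoid antiaromaticity.
Ring B has four sp³ carbons, so it is not fully conjugated — not aromatic (cyclohexene).
Ring C has two sp³ carbons, so it is not fully conjugated — not aromatic (1,3-cyclohexadiene).
No ring is aromatic. Total: 0.

0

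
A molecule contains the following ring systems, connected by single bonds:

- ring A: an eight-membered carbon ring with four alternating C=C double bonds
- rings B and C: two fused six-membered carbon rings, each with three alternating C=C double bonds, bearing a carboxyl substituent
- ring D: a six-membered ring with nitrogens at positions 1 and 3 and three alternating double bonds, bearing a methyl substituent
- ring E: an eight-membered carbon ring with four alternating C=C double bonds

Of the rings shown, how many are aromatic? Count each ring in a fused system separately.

3

Ring A has only sp² ring atoms; a planar conformation would have a fully conjugated π system of 8 electrons. But 8 = 4(2), which is 4n not 4n+2, so ring A is not aromatic (cyclooctatetraene) — cyclooctatetraene distorts into a non-planar tub to avoid antiaromaticity.
Rings B and C form a fused bicyclic system with 10 sp² atoms and 10 π electrons from ring double bonds. 10 = 4(2)+2, so the system is aromatic and both rings count as aromatic (naphthalene).
Ring D has a continuous p-orbital overlap around the ring; 3 ring double bonds give 6 π electrons. Since 6 = 4n+2 (n=1), ring D is aromatic (pyrimidine).
Ring E has only sp² ring atoms; a planar conformation would have a fully conjugated π system of 8 electrons. But 8 = 4(2), which is 4n not 4n+2, so ring E is not aromatic (cyclooctatetraene) — cyclooctatetraene distorts into a non-planar tub to avoid antiaromaticity.
Aromatic: B, C, D. Total: 3.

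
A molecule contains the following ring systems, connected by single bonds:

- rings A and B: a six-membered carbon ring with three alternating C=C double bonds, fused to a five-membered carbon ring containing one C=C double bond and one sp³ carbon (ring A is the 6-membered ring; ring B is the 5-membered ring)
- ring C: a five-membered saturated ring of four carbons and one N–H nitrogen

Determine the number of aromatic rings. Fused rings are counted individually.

Ring A is planar and fully conjugated; 3 ring double bonds give 6 π electrons. 6 = 4(1)+2, so ring A is aromatic (benzene ring).
Ring B has one sp³ carbon, so it is not fully conjugated — not aromatic (cyclopentene ring).
Ring C has only sp³ atoms, so it is not fully conjugated — not aromatic (pyrrolidine).
Aromatic: A. Total: 1.

1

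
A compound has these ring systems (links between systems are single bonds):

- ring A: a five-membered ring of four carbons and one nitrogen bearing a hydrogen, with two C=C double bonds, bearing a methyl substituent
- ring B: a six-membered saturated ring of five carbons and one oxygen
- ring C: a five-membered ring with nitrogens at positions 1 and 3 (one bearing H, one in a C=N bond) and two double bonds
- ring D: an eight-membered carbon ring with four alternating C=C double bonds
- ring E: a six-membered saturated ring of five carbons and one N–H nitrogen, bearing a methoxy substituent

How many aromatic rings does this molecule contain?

2

Ring A is planar and fully conjugated; 2 ring double bonds (4 π electrons) plus a heteroatom lone pair (2) give 6 π electrons. 6 = 4(1)+2, so ring A is aromatic (pyrrole).
Ring B has only sp³ atoms, so it is not fully conjugated — not aromatic (tetrahydropyran).
Ring C is planar and fully conjugated; 2 ring double bonds (4 π electrons) plus a heteroatom lone pair (2) give 6 π electrons. 6 = 4(1)+2, so ring C is aromatic (imidazole).
Ring D has only sp² ring atoms; a planar conformation would have a fully conjugated π system of 8 electrons. But 8 = 4(2), which is 4n not 4n+2, so ring D is not aromatic (cyclooctatetraene) — cyclooctatetraene distorts into a non-planar tub to avoid antiaromaticity.
Ring E has only sp³ atoms, so it is not fully conjugated — not aromatic (piperidine).
Aromatic: A, C. Total: 2.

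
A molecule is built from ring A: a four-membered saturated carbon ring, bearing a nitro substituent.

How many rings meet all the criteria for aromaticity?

0

Ring A has only sp³ atoms, so it is not fully conjugated — not aromatic (cyclobutane).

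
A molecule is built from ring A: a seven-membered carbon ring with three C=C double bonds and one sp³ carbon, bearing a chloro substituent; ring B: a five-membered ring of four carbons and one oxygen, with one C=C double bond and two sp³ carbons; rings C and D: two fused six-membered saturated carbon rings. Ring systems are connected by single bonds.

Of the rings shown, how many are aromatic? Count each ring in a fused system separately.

Ring A has one sp³ carbon, so it is not fully conjugated — not aromatic (cycloheptatriene).
Ring B has two sp³ carbons, so it is not fully conjugated — not aromatic (2,3-dihydrofuran).
Ring C has only sp³ atoms, so it is not fully conjugated — not aromatic (cyclohexane ring).
Ring D has only sp³ atoms, so it is not fully conjugated — not aromatic (cyclohexane ring).
No ring is aromatic. Total: 0.

0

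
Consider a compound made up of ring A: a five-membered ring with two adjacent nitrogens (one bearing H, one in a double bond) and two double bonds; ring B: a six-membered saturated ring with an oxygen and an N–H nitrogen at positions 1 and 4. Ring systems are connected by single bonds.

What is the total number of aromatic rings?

Ring A is fully conjugated (every ring atom contributes a p orbital); 2 ring double bonds (4 π electrons) plus a heteroatom lone pair (2) give 6 π electrons. 6 = 4(1)+2, so ring A is aromatic (pyrazole).
Ring B has only sp³ atoms, so it is not fully conjugated — not aromatic (morpholine).
Aromatic: A. Total: 1.

1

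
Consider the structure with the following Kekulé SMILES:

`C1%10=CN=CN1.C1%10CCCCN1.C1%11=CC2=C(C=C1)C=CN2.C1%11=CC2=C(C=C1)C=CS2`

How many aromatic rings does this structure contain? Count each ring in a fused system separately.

The SMILES encodes a five-membered ring with nitrogens at positions 1 and 3 (one bearing H, one in a C=N bond) and two double bonds; a six-membered saturated ring of five carbons and one N–H nitrogen; a six-membered carbon ring with three alternating C=C double bonds, fused to a five-membered ring containing one N–H nitrogen and two C=C double bonds; a six-membered carbon ring with three alternating C=C double bonds, fused to a five-membered ring containing one sulfur and two C=C double bonds.
The 5-membered ring with two nitrogens (one N–H, one =N–) is planar and fully conjugated; 2 ring double bonds (4 π electrons) plus a heteroatom lone pair (2) give 6 π electrons. 6 = 4(1)+2, so it is aromatic (imidazole).
The 6-membered ring with one N–H has only sp³ atoms, so it is not fully conjugated — not aromatic (piperidine).
The fused 6/5-membered bicyclic (with one N–H) is a single π system with 9 sp² atoms and 10 π electrons from ring double bonds plus a heteroatom lone pair. 10 = 4(2)+2, so the system is aromatic and both rings count as aromatic (indole).
The fused 6/5-membered bicyclic (with one sulfur) is a single π system with 9 sp² atoms and 10 π electrons from ring double bonds plus a heteroatom lone pair. 10 = 4(2)+2, so the system is aromatic and both rings count as aromatic (benzothiophene).
5 of the 6 rings are aromatic. Total: 5.

5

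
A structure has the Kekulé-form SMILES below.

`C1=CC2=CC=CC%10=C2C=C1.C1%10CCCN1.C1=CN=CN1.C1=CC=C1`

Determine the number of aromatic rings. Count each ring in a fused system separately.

3

The SMILES encodes two fused six-membered carbon rings, each with three alternating C=C double bonds; a five-membered saturated ring of four carbons and one N–H nitrogen; a five-membered ring with nitrogens at positions 1 and 3 (one bearing H, one in a C=N bond) and two double bonds; a four-membered carbon ring with two alternating C=C double bonds.
The fused 6/6-membered bicyclic is a single π system with 10 sp² atoms and 10 π electrons from ring double bonds. 10 = 4(2)+2, so the system is aromatic and both rings count as aromatic (naphthalene).
The 5-membered ring with one N–H has only sp³ atoms, so it is not fully conjugated — not aromatic (pyrrolidine).
The 5-membered ring with two nitrogens (one N–H, one =N–) is fully conjugated (every ring atom contributes a p orbital); 2 ring double bonds (4 π electrons) plus a heteroatom lone pair (2) give 6 π electrons. That satisfies 4n+2 with n=1, so it is aromatic (imidazole).
The 4-membered ring has only sp² ring atoms; a planar conformation would have a fully conjugated π system of 4 electrons. But 4 = 4(1), which is 4n not 4n+2, so it is not aromatic (cyclobutadiene) — cyclobutadiene is antiaromatic and distorts to a rectangle.
3 of the 5 rings are aromatic. Total: 3.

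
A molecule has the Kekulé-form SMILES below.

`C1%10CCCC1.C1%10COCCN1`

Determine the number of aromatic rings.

0

The SMILES encodes a five-membered saturated carbon ring; a six-membered saturated ring with an oxygen and an N–H nitrogen at positions 1 and 4.
The 5-membered ring has only sp³ atoms, so it is not fully conjugated — not aromatic (cyclopentane).
The 6-membered ring with one oxygen and one N–H (1,4) has only sp³ atoms, so it is not fully conjugated — not aromatic (morpholine).
None of the rings are aromatic. Total: 0.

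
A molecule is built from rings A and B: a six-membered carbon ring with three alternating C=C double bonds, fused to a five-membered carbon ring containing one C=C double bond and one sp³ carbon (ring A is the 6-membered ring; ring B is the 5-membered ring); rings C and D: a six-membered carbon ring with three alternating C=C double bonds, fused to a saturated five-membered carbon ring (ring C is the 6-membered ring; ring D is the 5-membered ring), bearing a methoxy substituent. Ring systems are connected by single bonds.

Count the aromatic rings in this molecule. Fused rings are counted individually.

2

Ring A is fully conjugated (every ring atom contributes a p orbital); 3 ring double bonds give 6 π electrons. That satisfies 4n+2 with n=1, so ring A is aromatic (benzene ring).
Ring B has one sp³ carbon, so it is not fully conjugated — not aromatic (cyclopentene ring).
Ring C is fully conjugated (every ring atom contributes a p orbital); 3 ring double bonds give 6 π electrons. That satisfies 4n+2 with n=1, so ring C is aromatic (benzene ring).
Ring D has three sp³ carbons, so it is not fully conjugated — not aromatic (cyclopentane ring).
Aromatic: A, C. Total: 2.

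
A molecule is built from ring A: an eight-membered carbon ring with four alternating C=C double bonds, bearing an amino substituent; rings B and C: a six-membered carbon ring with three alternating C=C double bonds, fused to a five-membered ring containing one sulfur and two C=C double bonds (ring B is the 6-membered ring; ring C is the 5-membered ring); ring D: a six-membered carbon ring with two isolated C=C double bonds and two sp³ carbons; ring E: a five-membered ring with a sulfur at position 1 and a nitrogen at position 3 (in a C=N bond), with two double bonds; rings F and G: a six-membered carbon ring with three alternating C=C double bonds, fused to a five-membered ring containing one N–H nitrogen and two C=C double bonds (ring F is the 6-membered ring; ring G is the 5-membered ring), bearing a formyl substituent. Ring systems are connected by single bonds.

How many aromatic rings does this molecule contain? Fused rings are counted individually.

5

Ring A has only sp² ring atoms; a planar conformation would have a fully conjugated π system of 8 electrons. But 8 = 4(2), which is 4n not 4n+2, so ring A is not aromatic (cyclooctatetraene) — cyclooctatetraene distorts into a non-planar tub to avoid antiaromaticity.
Rings B and C form a fused bicyclic system (with one sulfur) with 9 sp² atoms and 10 π electrons from ring double bonds plus a heteroatom lone pair. 10 = 4(2)+2, so the system is aromatic and both rings count as aromatic (benzothiophene).
Ring D has two sp³ carbons, so it is not fully conjugated — not aromatic (1,4-cyclohexadiene).
Ring E is fully conjugated (every ring atom contributes a p orbital); 2 ring double bonds (4 π electrons) plus a heteroatom lone pair (2) give 6 π electrons. 6 = 4(1)+2, so ring E is aromatic (thiazole).
Rings F and G form a fused bicyclic system (with one N–H) with 9 sp² atoms and 10 π electrons from ring double bonds plus a heteroatom lone pair. 10 = 4(2)+2, so the system is aromatic and both rings count as aromatic (indole).
Aromatic: B, C, E, F, G. Total: 5.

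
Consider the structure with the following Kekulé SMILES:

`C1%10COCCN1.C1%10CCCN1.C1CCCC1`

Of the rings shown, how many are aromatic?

0

The SMILES encodes a six-membered saturated ring with an oxygen and an N–H nitrogen at positions 1 and 4; a five-membered saturated ring of four carbons and one N–H nitrogen; a five-membered saturated carbon ring.
The 6-membered ring with one oxygen and one N–H (1,4) has only sp³ atoms, so it is not fully conjugated — not aromatic (morpholine).
The 5-membered ring with one N–H has only sp³ atoms, so it is not fully conjugated — not aromatic (pyrrolidine).
The 5-membered ring has only sp³ atoms, so it is not fully conjugated — not aromatic (cyclopentane).
None of the rings are aromatic. Total: 0.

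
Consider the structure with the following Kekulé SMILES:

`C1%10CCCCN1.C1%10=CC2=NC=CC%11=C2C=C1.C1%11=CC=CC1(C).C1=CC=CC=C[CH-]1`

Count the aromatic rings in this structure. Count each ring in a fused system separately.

The SMILES encodes a six-membered saturated ring of five carbons and one N–H nitrogen; two fused six-membered rings, each with three alternating double bonds; one ring is all carbon and the other has one ring nitrogen; a five-membered carbon ring with two conjugated C=C double bonds and one sp³ carbon; a seven-membered all-carbon ring bearing a negative charge on one carbon, with three C=C double bonds.
The 6-membered ring with one N–H has only sp³ atoms, so it is not fully conjugated — not aromatic (piperidine).
The fused 6/6-membered bicyclic (with one nitrogen) is a single π system with 10 sp² atoms and 10 π electrons from ring double bonds. 10 = 4(2)+2, so the system is aromatic and both rings count as aromatic (quinoline).
The 5-membered ring has one sp³ carbon, so it is not fully conjugated — not aromatic (cyclopentadiene).
The 7-membered ring has only sp² ring atoms; a planar conformation would have a fully conjugated π system of 8 electrons. But 8 = 4(2), which is 4n not 4n+2, so it is not aromatic (cycloheptatrienyl anion).
2 of the 5 rings are aromatic. Total: 2.

2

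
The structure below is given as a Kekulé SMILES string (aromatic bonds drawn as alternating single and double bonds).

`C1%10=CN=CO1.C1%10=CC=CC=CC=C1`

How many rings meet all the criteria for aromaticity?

1

The SMILES encodes a five-membered ring with an oxygen at position 1 and a nitrogen at position 3 (in a C=N bond), with two double bonds; an eight-membered carbon ring with four alternating C=C double bonds.
The 5-membered ring with one oxygen and one =N– is planar and fully conjugated; 2 ring double bonds (4 π electrons) plus a heteroatom lone pair (2) give 6 π electrons. That satisfies 4n+2 with n=1, so it is aromatic (oxazole).
The 8-membered ring has only sp² ring atoms; a planar conformation would have a fully conjugated π system of 8 electrons. But 8 = 4(2), which is 4n not 4n+2, so it is not aromatic (cyclooctatetraene) — cyclooctatetraene distorts into a non-planar tub to avoid antiaromaticity.
1 of the 2 rings is aromatic. Total: 1.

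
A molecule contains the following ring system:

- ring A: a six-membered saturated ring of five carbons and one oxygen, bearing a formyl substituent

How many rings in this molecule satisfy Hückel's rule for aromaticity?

0

Ring A has only sp³ atoms, so it is not fully conjugated — not aromatic (tetrahydropyran).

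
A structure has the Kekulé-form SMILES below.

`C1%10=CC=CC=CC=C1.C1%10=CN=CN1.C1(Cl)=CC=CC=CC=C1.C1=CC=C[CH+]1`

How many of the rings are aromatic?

1

The SMILES encodes an eight-membered carbon ring with four alternating C=C double bonds; a five-membered ring with nitrogens at positions 1 and 3 (one bearing H, one in a C=N bond) and two double bonds; an eight-membered carbon ring with four alternating C=C double bonds; a five-membered all-carbon ring bearing a positive charge on one carbon, with two C=C double bonds.
The 8-membered ring has only sp² ring atoms; a planar conformation would have a fully conjugated π system of 8 electrons. But 8 = 4(2), which is 4n not 4n+2, so it is not aromatic (cyclooctatetraene) — cyclooctatetraene distorts into a non-planar tub to avoid antiaromaticity.
The 5-membered ring with two nitrogens (one N–H, one =N–) has a continuous p-orbital overlap around the ring; 2 ring double bonds (4 π electrons) plus a heteroatom lone pair (2) give 6 π electrons. Since 6 = 4n+2 (n=1), it is aromatic (imidazole).
The second 8-membered ring has only sp² ring atoms; a planar conformation would have a fully conjugated π system of 8 electrons. But 8 = 4(2), which is 4n not 4n+2, so it is not aromatic (cyclooctatetraene) — cyclooctatetraene distorts into a non-planar tub to avoid antiaromaticity.
The 5-membered ring has only sp² ring atoms; a planar conformation would have a fully conjugated π system of 4 electrons. But 4 = 4(1), which is 4n not 4n+2, so it is not aromatic (cyclopentadienyl cation).
1 of the 4 rings is aromatic. Total: 1.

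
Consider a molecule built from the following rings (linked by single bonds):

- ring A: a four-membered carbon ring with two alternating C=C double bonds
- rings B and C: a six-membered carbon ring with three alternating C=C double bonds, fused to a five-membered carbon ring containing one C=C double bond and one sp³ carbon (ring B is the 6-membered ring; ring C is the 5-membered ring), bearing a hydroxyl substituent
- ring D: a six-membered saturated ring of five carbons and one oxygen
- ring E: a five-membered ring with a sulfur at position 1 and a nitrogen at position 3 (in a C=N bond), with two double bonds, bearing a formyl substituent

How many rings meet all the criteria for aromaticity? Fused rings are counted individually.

Ring A has only sp² ring atoms; a planar conformation would have a fully conjugated π system of 4 electrons. But 4 = 4(1), which is 4n not 4n+2, so ring A is not aromatic (cyclobutadiene) — cyclobutadiene is antiaromatic and distorts to a rectangle.
Ring B is planar and fully conjugated; 3 ring double bonds give 6 π electrons. That satisfies 4n+2 with n=1, so ring B is aromatic (benzene ring).
Ring C has one sp³ carbon, so it is not fully conjugated — not aromatic (cyclopentene ring).
Ring D has only sp³ atoms, so it is not fully conjugated — not aromatic (tetrahydropyran).
Ring E is planar and fully conjugated; 2 ring double bonds (4 π electrons) plus a heteroatom lone pair (2) give 6 π electrons. 6 = 4(1)+2, so ring E is aromatic (thiazole).
Aromatic: B, E. Total: 2.

2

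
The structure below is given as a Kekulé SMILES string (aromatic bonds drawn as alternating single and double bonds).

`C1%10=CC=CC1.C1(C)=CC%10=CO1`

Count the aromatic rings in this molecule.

1

The SMILES encodes a five-membered carbon ring with two conjugated C=C double bonds and one sp³ carbon; a five-membered ring of four carbons and one oxygen, with two C=C double bonds.
The 5-membered ring has one sp³ carbon, so it is not fully conjugated — not aromatic (cyclopentadiene).
The 5-membered ring with one oxygen has a continuous p-orbital overlap around the ring; 2 ring double bonds (4 π electrons) plus a heteroatom lone pair (2) give 6 π electrons. That satisfies 4n+2 with n=1, so it is aromatic (furan).
1 of the 2 rings is aromatic. Total: 1.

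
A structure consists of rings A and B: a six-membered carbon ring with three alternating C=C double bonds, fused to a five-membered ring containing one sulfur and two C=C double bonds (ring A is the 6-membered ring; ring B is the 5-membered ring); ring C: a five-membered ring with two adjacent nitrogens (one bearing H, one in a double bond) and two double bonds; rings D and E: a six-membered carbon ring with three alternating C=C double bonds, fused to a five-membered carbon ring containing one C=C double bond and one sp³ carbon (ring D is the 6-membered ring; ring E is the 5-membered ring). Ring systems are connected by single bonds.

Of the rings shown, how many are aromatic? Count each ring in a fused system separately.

Rings A and B form a fused bicyclic system (with one sulfur) with 9 sp² atoms and 10 π electrons from ring double bonds plus a heteroatom lone pair. 10 = 4(2)+2, so the system is aromatic and both rings count as aromatic (benzothiophene).
Ring C is planar and fully conjugated; 2 ring double bonds (4 π electrons) plus a heteroatom lone pair (2) give 6 π electrons. That satisfies 4n+2 with n=1, so ring C is aromatic (pyrazole).
Ring D is planar and fully conjugated; 3 ring double bonds give 6 π electrons. That satisfies 4n+2 with n=1, so ring D is aromatic (benzene ring).
Ring E has one sp³ carbon, so it is not fully conjugated — not aromatic (cyclopentene ring).
Aromatic: A, B, C, D. Total: 4.

4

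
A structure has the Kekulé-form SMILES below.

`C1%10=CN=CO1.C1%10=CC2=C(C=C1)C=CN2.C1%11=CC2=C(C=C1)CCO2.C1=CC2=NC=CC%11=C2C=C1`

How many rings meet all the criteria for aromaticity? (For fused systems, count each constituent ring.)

The SMILES encodes a five-membered ring with an oxygen at position 1 and a nitrogen at position 3 (in a C=N bond), with two double bonds; a six-membered carbon ring with three alternating C=C double bonds, fused to a five-membered ring containing one N–H nitrogen and two C=C double bonds; a six-membered carbon ring with three alternating C=C double bonds, fused to a five-membered ring containing one oxygen and two sp³ carbons; two fused six-membered rings, each with three alternating double bonds; one ring is all carbon and the other has one ring nitrogen.
The 5-membered ring with one oxygen and one =N– is fully conjugated (every ring atom contributes a p orbital); 2 ring double bonds (4 π electrons) plus a heteroatom lone pair (2) give 6 π electrons. 6 = 4(1)+2, so it is aromatic (oxazole).
The fused 6/5-membered bicyclic (with one N–H) is a single π system with 9 sp² atoms and 10 π electrons from ring double bonds plus a heteroatom lone pair. 10 = 4(2)+2, so the system is aromatic and both rings count as aromatic (indole).
The 6-membered ring is planar and fully conjugated; 3 ring double bonds give 6 π electrons. Since 6 = 4n+2 (n=1), it is aromatic (benzene ring).
The 5-membered ring with one oxygen has two sp³ carbons, so it is not fully conjugated — not aromatic (oxolane ring).
The fused 6/6-membered bicyclic (with one nitrogen) is a single π system with 10 sp² atoms and 10 π electrons from ring double bonds. 10 = 4(2)+2, so the system is aromatic and both rings count as aromatic (quinoline).
6 of the 7 rings are aromatic. Total: 6.

6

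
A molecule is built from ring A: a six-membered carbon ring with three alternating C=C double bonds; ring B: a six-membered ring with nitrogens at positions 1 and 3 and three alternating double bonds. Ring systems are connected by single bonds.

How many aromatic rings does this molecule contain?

2

Ring A has a continuous p-orbital overlap around the ring; 3 ring double bonds give 6 π electrons. That satisfies 4n+2 with n=1, so ring A is aromatic (benzene).
Ring B is fully conjugated (every ring atom contributes a p orbital); 3 ring double bonds give 6 π electrons. That satisfies 4n+2 with n=1, so ring B is aromatic (pyrimidine).
Aromatic: A, B. Total: 2.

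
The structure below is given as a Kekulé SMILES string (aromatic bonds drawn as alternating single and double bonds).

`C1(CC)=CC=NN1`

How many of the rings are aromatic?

1

The SMILES encodes a five-membered ring with two adjacent nitrogens (one bearing H, one in a double bond) and two double bonds.
The 5-membered ring with two adjacent nitrogens (one N–H, one =N–) is planar and fully conjugated; 2 ring double bonds (4 π electrons) plus a heteroatom lone pair (2) give 6 π electrons. 6 = 4(1)+2, so it is aromatic (pyrazole).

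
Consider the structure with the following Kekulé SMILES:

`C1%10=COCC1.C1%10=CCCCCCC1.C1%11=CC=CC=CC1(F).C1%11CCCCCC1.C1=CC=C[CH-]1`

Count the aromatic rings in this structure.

1

The SMILES encodes a five-membered ring of four carbons and one oxygen, with one C=C double bond and two sp³ carbons; an eight-membered carbon ring with one C=C double bond; a seven-membered carbon ring with three C=C double bonds and one sp³ carbon; a seven-membered saturated carbon ring; a five-membered all-carbon ring bearing a negative charge on one carbon, with two C=C double bonds.
The 5-membered ring with one oxygen has two sp³ carbons, so it is not fully conjugated — not aromatic (2,3-dihydrofuran).
The 8-membered ring has six sp³ carbons, so it is not fully conjugated — not aromatic (cyclooctene).
The 7-membered ring has one sp³ carbon, so it is not fully conjugated — not aromatic (cycloheptatriene).
The second 7-membered ring has only sp³ atoms, so it is not fully conjugated — not aromatic (cycloheptane).
The 5-membered ring is planar and fully conjugated; 2 ring double bonds (4 π electrons) plus the carbanion lone pair (2) give 6 π electrons. That satisfies 4n+2 with n=1, so it is aromatic (cyclopentadienyl anion).
1 of the 5 rings is aromatic. Total: 1.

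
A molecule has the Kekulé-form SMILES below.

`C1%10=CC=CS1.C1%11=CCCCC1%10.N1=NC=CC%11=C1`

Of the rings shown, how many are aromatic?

2

The SMILES encodes a five-membered ring of four carbons and one sulfur, with two C=C double bonds; a six-membered carbon ring with one C=C double bond; a six-membered ring with two adjacent nitrogens and three alternating double bonds.
The 5-membered ring with one sulfur is fully conjugated (every ring atom contributes a p orbital); 2 ring double bonds (4 π electrons) plus a heteroatom lone pair (2) give 6 π electrons. Since 6 = 4n+2 (n=1), it is aromatic (thiophene).
The 6-membered ring has four sp³ carbons, so it is not fully conjugated — not aromatic (cyclohexene).
The 6-membered ring with two nitrogens (1,2) is planar and fully conjugated; 3 ring double bonds give 6 π electrons. Since 6 = 4n+2 (n=1), it is aromatic (pyridazine).
2 of the 3 rings are aromatic. Total: 2.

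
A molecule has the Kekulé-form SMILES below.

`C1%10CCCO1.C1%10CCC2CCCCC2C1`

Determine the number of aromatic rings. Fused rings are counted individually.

The SMILES encodes a five-membered saturated ring of four carbons and one oxygen; two fused six-membered saturated carbon rings.
The 5-membered ring with one oxygen has only sp³ atoms, so it is not fully conjugated — not aromatic (tetrahydrofuran).
The 6-membered ring has only sp³ atoms, so it is not fully conjugated — not aromatic (cyclohexane ring).
The second 6-membered ring has only sp³ atoms, so it is not fully conjugated — not aromatic (cyclohexane ring).
None of the rings are aromatic. Total: 0.

0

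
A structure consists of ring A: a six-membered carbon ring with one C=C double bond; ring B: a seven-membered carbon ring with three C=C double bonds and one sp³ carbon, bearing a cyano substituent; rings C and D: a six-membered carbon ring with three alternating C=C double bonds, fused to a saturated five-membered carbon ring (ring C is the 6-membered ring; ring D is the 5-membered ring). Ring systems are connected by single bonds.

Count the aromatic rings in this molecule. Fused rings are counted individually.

1

Ring A has four sp³ carbons, so it is not fully conjugated — not aromatic (cyclohexene).
Ring B has one sp³ carbon, so it is not fully conjugated — not aromatic (cycloheptatriene).
Ring C is planar and fully conjugated; 3 ring double bonds give 6 π electrons. That satisfies 4n+2 with n=1, so ring C is aromatic (benzene ring).
Ring D has three sp³ carbons, so it is not fully conjugated — not aromatic (cyclopentane ring).
Aromatic: C. Total: 1.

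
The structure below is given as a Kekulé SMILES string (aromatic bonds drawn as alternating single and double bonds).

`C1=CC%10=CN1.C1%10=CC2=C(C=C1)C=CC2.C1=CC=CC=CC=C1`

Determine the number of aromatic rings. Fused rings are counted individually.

2

The SMILES encodes a five-membered ring of four carbons and one nitrogen bearing a hydrogen, with two C=C double bonds; a six-membered carbon ring with three alternating C=C double bonds, fused to a five-membered carbon ring containing one C=C double bond and one sp³ carbon; an eight-membered carbon ring with four alternating C=C double bonds.
The 5-membered ring with one N–H is fully conjugated (every ring atom contributes a p orbital); 2 ring double bonds (4 π electrons) plus a heteroatom lone pair (2) give 6 π electrons. Since 6 = 4n+2 (n=1), it is aromatic (pyrrole).
The 6-membered ring is fully conjugated (every ring atom contributes a p orbital); 3 ring double bonds give 6 π electrons. That satisfies 4n+2 with n=1, so it is aromatic (benzene ring).
The 5-membered ring has one sp³ carbon, so it is not fully conjugated — not aromatic (cyclopentene ring).
The 8-membered ring has only sp² ring atoms; a planar conformation would have a fully conjugated π system of 8 electrons. But 8 = 4(2), which is 4n not 4n+2, so it is not aromatic (cyclooctatetraene) — cyclooctatetraene distorts into a non-planar tub to avoid antiaromaticity.
2 of the 4 rings are aromatic. Total: 2.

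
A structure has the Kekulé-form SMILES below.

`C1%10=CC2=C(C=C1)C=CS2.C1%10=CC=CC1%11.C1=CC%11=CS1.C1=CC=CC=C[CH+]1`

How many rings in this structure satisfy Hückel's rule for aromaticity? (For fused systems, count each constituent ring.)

4

The SMILES encodes a six-membered carbon ring with three alternating C=C double bonds, fused to a five-membered ring containing one sulfur and two C=C double bonds; a five-membered carbon ring with two conjugated C=C double bonds and one sp³ carbon; a five-membered ring of four carbons and one sulfur, with two C=C double bonds; a seven-membered all-carbon ring bearing a positive charge on one carbon, with three C=C double bonds.
The fused 6/5-membered bicyclic (with one sulfur) is a single π system with 9 sp² atoms and 10 π electrons from ring double bonds plus a heteroatom lone pair. 10 = 4(2)+2, so the system is aromatic and both rings count as aromatic (benzothiophene).
The 5-membered ring has one sp³ carbon, so it is not fully conjugated — not aromatic (cyclopentadiene).
The 5-membered ring with one sulfur is fully conjugated (every ring atom contributes a p orbital); 2 ring double bonds (4 π electrons) plus a heteroatom lone pair (2) give 6 π electrons. Since 6 = 4n+2 (n=1), it is aromatic (thiophene).
The 7-membered ring is planar and fully conjugated; 3 ring double bonds (6 π electrons) plus the carbocation's empty p orbital (0, but keeps the ring conjugated) give 6 π electrons. Since 6 = 4n+2 (n=1), it is aromatic (tropylium cation).
4 of the 5 rings are aromatic. Total: 4.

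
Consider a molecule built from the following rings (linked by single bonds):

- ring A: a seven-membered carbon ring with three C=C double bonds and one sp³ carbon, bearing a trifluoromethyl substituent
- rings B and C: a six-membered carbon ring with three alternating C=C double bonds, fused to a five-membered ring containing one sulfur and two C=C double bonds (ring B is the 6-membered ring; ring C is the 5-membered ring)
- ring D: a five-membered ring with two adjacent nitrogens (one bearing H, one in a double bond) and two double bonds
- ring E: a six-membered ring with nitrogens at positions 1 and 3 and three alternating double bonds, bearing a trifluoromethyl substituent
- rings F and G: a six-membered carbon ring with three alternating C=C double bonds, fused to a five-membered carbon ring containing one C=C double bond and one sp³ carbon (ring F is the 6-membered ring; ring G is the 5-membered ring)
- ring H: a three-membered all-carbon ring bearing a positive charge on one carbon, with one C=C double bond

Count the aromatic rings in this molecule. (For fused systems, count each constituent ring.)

6

Ring A has one sp³ carbon, so it is not fully conjugated — not aromatic (cycloheptatriene).
Rings B and C form a fused bicyclic system (with one sulfur) with 9 sp² atoms and 10 π electrons from ring double bonds plus a heteroatom lone pair. 10 = 4(2)+2, so the system is aromatic and both rings count as aromatic (benzothiophene).
Ring D is planar and fully conjugated; 2 ring double bonds (4 π electrons) plus a heteroatom lone pair (2) give 6 π electrons. 6 = 4(1)+2, so ring D is aromatic (pyrazole).
Ring E is planar and fully conjugated; 3 ring double bonds give 6 π electrons. 6 = 4(1)+2, so ring E is aromatic (pyrimidine).
Ring F is fully conjugated (every ring atom contributes a p orbital); 3 ring double bonds give 6 π electrons. 6 = 4(1)+2, so ring F is aromatic (benzene ring).
Ring G has one sp³ carbon, so it is not fully conjugated — not aromatic (cyclopentene ring).
Ring H has a continuous p-orbital overlap around the ring; 1 ring double bond (2 π electrons) plus the carbocation's empty p orbital (0, but keeps the ring conjugated) give 2 π electrons. 2 = 4(0)+2, so ring H is aromatic (cyclopropenyl cation).
Aromatic: B, C, D, E, F, H. Total: 6.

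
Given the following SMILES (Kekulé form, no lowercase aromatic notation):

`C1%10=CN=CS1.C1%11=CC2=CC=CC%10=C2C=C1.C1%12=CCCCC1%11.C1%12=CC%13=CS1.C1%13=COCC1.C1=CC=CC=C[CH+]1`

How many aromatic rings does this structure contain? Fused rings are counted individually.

5

The SMILES encodes a five-membered ring with a sulfur at position 1 and a nitrogen at position 3 (in a C=N bond), with two double bonds; two fused six-membered carbon rings, each with three alternating C=C double bonds; a six-membered carbon ring with one C=C double bond; a five-membered ring of four carbons and one sulfur, with two C=C double bonds; a five-membered ring of four carbons and one oxygen, with one C=C double bond and two sp³ carbons; a seven-membered all-carbon ring bearing a positive charge on one carbon, with three C=C double bonds.
The 5-membered ring with one sulfur and one =N– has a continuous p-orbital overlap around the ring; 2 ring double bonds (4 π electrons) plus a heteroatom lone pair (2) give 6 π electrons. 6 = 4(1)+2, so it is aromatic (thiazole).
The fused 6/6-membered bicyclic is a single π system with 10 sp² atoms and 10 π electrons from ring double bonds. 10 = 4(2)+2, so the system is aromatic and both rings count as aromatic (naphthalene).
The 6-membered ring has four sp³ carbons, so it is not fully conjugated — not aromatic (cyclohexene).
The 5-membered ring with one sulfur is planar and fully conjugated; 2 ring double bonds (4 π electrons) plus a heteroatom lone pair (2) give 6 π electrons. That satisfies 4n+2 with n=1, so it is aromatic (thiophene).
The 5-membered ring with one oxygen has two sp³ carbons, so it is not fully conjugated — not aromatic (2,3-dihydrofuran).
The 7-membered ring is planar and fully conjugated; 3 ring double bonds (6 π electrons) plus the carbocation's empty p orbital (0, but keeps the ring conjugated) give 6 π electrons. That satisfies 4n+2 with n=1, so it is aromatic (tropylium cation).
5 of the 7 rings are aromatic. Total: 5.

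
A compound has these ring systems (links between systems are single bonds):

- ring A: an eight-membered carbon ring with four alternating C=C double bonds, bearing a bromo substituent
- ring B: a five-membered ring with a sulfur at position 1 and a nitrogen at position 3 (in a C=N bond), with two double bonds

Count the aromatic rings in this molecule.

Ring A has only sp² ring atoms; a planar conformation would have a fully conjugated π system of 8 electrons. But 8 = 4(2), which is 4n not 4n+2, so ring A is not aromatic (cyclooctatetraene) — cyclooctatetraene distorts into a non-planar tub to avoid antiaromaticity.
Ring B is planar and fully conjugated; 2 ring double bonds (4 π electrons) plus a heteroatom lone pair (2) give 6 π electrons. Since 6 = 4n+2 (n=1), ring B is aromatic (thiazole).
Aromatic: B. Total: 1.

1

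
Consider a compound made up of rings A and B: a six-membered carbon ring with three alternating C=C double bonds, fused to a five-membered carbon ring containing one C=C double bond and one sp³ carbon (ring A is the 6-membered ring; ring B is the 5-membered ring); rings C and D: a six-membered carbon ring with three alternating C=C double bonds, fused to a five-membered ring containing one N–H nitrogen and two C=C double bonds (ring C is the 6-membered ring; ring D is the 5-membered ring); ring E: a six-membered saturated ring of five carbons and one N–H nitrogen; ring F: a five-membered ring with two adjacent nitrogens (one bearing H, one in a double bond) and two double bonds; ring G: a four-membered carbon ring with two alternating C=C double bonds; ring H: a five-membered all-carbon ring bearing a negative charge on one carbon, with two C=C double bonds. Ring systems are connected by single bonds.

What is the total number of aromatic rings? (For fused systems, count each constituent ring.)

Ring A has a continuous p-orbital overlap around the ring; 3 ring double bonds give 6 π electrons. Since 6 = 4n+2 (n=1), ring A is aromatic (benzene ring).
Ring B has one sp³ carbon, so it is not fully conjugated — not aromatic (cyclopentene ring).
Rings C and D form a fused bicyclic system (with one N–H) with 9 sp² atoms and 10 π electrons from ring double bonds plus a heteroatom lone pair. 10 = 4(2)+2, so the system is aromatic and both rings count as aromatic (indole).
Ring E has only sp³ atoms, so it is not fully conjugated — not aromatic (piperidine).
Ring F has a continuous p-orbital overlap around the ring; 2 ring double bonds (4 π electrons) plus a heteroatom lone pair (2) give 6 π electrons. 6 = 4(1)+2, so ring F is aromatic (pyrazole).
Ring G has only sp² ring atoms; a planar conformation would have a fully conjugated π system of 4 electrons. But 4 = 4(1), which is 4n not 4n+2, so ring G is not aromatic (cyclobutadiene) — cyclobutadiene is antiaromatic and distorts to a rectangle.
Ring H is planar and fully conjugated; 2 ring double bonds (4 π electrons) plus the carbanion lone pair (2) give 6 π electrons. Since 6 = 4n+2 (n=1), ring H is aromatic (cyclopentadienyl anion).
Aromatic: A, C, D, F, H. Total: 5.

5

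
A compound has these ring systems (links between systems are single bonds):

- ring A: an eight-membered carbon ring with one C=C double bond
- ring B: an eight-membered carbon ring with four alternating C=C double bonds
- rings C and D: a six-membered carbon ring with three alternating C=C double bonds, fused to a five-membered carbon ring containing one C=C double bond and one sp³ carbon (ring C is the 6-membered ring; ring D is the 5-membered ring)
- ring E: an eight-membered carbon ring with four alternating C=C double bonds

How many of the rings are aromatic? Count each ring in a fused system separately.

Ring A has six sp³ carbons, so it is not fully conjugated — not aromatic (cyclooctene).
Ring B has only sp² ring atoms; a planar conformation would have a fully conjugated π system of 8 electrons. But 8 = 4(2), which is 4n not 4n+2, so ring B is not aromatic (cyclooctatetraene) — cyclooctatetraene distorts into a non-planar tub to avoid antiaromaticity.
Ring C is fully conjugated (every ring atom contributes a p orbital); 3 ring double bonds give 6 π electrons. That satisfies 4n+2 with n=1, so ring C is aromatic (benzene ring).
Ring D has one sp³ carbon, so it is not fully conjugated — not aromatic (cyclopentene ring).
Ring E has only sp² ring atoms; a planar conformation would have a fully conjugated π system of 8 electrons. But 8 = 4(2), which is 4n not 4n+2, so ring E is not aromatic (cyclooctatetraene) — cyclooctatetraene distorts into a non-planar tub to avoid antiaromaticity.
Aromatic: C. Total: 1.

1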